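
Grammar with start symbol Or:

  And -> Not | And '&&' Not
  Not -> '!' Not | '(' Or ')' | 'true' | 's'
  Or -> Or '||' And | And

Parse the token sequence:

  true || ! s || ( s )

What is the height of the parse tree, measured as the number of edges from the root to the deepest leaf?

[Or [Or [Or [And [Not true]]] || [And [Not ! [Not s]]]] || [And [Not ( [Or [And [Not s]]] )]]]

6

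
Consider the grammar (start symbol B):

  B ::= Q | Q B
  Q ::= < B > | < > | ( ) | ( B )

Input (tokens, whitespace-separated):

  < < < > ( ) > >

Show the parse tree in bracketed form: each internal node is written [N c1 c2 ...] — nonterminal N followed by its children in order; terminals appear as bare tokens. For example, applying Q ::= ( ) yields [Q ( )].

B
Q
< B >
< Q >
< < B > >
< < Q B > >
< < < > B > >
< < < > Q > >
< < < > ( ) > >

[B [Q < [B [Q < [B [Q < >] [B [Q ( )]]] >]] >]]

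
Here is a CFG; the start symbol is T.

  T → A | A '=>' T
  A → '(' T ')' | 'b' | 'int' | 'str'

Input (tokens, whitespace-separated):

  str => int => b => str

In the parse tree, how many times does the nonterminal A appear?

4

[T [A str] => [T [A int] => [T [A b] => [T [A str]]]]]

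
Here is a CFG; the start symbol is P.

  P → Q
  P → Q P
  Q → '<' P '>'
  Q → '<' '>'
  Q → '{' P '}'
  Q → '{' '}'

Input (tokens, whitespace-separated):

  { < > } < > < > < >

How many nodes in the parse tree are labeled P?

5

[P [Q { [P [Q < >]] }] [P [Q < >] [P [Q < >] [P [Q < >]]]]]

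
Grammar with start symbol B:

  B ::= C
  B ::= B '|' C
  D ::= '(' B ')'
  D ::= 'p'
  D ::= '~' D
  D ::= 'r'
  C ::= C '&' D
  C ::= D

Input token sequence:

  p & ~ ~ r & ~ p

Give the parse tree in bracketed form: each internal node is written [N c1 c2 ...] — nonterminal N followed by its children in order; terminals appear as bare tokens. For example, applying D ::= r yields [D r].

B
C
C & D
C & D & D
D & D & D
p & D & D
p & ~ D & D
p & ~ ~ D & D
p & ~ ~ r & D
p & ~ ~ r & ~ D
p & ~ ~ r & ~ p

[B [C [C [C [D p]] & [D ~ [D ~ [D r]]]] & [D ~ [D p]]]]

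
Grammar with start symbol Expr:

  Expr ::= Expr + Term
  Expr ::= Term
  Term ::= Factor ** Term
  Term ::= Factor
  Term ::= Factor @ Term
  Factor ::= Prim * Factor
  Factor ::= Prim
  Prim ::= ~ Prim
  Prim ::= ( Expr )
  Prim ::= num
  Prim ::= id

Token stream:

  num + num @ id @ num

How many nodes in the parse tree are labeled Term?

4

[Expr [Expr [Term [Factor [Prim num]]]] + [Term [Factor [Prim num]] @ [Term [Factor [Prim id]] @ [Term [Factor [Prim num]]]]]]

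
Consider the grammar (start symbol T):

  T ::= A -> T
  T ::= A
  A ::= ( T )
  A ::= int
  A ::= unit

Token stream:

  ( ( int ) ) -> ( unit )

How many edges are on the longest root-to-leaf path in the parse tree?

[T [A ( [T [A ( [T [A int]] )]] )] -> [T [A ( [T [A unit]] )]]]

6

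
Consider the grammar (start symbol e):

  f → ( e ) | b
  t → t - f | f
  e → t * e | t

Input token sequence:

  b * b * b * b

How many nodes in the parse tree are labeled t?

[e [t [f b]] * [e [t [f b]] * [e [t [f b]] * [e [t [f b]]]]]]

4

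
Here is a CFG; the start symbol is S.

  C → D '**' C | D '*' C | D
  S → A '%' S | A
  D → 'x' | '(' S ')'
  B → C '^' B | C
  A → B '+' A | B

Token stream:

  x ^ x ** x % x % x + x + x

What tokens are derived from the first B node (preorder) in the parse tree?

x ^ x ** x

[S [A [B [C [D x]] ^ [B [C [D x] ** [C [D x]]]]]] % [S [A [B [C [D x]]]] % [S [A [B [C [D x]]] + [A [B [C [D x]]] + [A [B [C [D x]]]]]]]]]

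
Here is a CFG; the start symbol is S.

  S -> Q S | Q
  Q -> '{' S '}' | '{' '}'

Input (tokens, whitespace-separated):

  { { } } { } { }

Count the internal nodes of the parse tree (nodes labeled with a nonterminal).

[S [Q { [S [Q { }]] }] [S [Q { }] [S [Q { }]]]]

8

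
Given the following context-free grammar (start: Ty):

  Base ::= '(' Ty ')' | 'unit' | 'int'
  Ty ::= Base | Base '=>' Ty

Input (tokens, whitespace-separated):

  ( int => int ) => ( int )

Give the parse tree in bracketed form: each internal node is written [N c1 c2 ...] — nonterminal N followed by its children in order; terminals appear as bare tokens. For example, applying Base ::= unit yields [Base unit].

[Ty [Base ( [Ty [Base int] => [Ty [Base int]]] )] => [Ty [Base ( [Ty [Base int]] )]]]

Ty
Base => Ty
( Ty ) => Ty
( Base => Ty ) => Ty
( int => Ty ) => Ty
( int => Base ) => Ty
( int => int ) => Ty
( int => int ) => Base
( int => int ) => ( Ty )
( int => int ) => ( Base )
( int => int ) => ( int )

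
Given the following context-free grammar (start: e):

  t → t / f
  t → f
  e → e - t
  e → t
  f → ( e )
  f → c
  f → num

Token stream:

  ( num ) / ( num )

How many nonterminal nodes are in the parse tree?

11

[e [t [t [f ( [e [t [f num]]] )]] / [f ( [e [t [f num]]] )]]]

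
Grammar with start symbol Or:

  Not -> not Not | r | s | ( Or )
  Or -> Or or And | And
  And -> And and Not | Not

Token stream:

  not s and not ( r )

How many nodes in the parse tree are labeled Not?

5

[Or [And [And [Not not [Not s]]] and [Not not [Not ( [Or [And [Not r]]] )]]]]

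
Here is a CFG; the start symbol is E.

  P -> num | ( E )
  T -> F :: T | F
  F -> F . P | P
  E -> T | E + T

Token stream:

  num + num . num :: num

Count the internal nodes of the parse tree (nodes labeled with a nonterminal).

13

[E [E [T [F [P num]]]] + [T [F [F [P num]] . [P num]] :: [T [F [P num]]]]]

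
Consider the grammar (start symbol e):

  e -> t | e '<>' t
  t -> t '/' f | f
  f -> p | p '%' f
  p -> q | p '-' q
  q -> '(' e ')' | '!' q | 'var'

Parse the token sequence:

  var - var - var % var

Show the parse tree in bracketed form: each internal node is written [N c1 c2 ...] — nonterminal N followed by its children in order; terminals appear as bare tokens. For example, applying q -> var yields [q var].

e
t
f
p % f
p - q % f
p - q - q % f
q - q - q % f
var - q - q % f
var - var - q % f
var - var - var % f
var - var - var % p
var - var - var % q
var - var - var % var

[e [t [f [p [p [p [q var]] - [q var]] - [q var]] % [f [p [q var]]]]]]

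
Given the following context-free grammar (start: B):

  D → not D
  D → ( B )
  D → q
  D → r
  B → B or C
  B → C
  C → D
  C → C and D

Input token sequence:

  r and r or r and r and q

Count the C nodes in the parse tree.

[B [B [C [C [D r]] and [D r]]] or [C [C [C [D r]] and [D r]] and [D q]]]

5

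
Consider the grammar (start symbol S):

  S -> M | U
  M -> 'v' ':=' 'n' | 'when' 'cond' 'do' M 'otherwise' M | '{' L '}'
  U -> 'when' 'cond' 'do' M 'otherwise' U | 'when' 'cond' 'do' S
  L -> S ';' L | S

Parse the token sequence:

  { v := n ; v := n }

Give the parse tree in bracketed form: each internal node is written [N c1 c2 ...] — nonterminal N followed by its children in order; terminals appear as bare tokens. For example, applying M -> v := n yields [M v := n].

[S [M { [L [S [M v := n]] ; [L [S [M v := n]]]] }]]

S
M
{ L }
{ S ; L }
{ M ; L }
{ v := n ; L }
{ v := n ; S }
{ v := n ; M }
{ v := n ; v := n }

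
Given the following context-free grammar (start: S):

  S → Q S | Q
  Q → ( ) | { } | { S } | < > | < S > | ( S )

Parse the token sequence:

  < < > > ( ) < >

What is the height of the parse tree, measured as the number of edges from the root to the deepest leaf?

[S [Q < [S [Q < >]] >] [S [Q ( )] [S [Q < >]]]]

4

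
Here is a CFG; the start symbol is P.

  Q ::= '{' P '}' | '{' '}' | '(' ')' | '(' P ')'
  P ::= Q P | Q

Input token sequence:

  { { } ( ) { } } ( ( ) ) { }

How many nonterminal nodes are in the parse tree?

[P [Q { [P [Q { }] [P [Q ( )] [P [Q { }]]]] }] [P [Q ( [P [Q ( )]] )] [P [Q { }]]]]

14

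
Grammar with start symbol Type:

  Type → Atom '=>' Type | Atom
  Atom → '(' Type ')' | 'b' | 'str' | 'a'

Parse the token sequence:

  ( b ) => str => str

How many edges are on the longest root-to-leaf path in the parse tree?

4

[Type [Atom ( [Type [Atom b]] )] => [Type [Atom str] => [Type [Atom str]]]]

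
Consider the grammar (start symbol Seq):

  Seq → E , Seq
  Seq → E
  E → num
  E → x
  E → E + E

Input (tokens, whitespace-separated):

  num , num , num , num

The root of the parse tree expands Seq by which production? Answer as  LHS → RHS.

[Seq [E num] , [Seq [E num] , [Seq [E num] , [Seq [E num]]]]]

Seq → E , Seq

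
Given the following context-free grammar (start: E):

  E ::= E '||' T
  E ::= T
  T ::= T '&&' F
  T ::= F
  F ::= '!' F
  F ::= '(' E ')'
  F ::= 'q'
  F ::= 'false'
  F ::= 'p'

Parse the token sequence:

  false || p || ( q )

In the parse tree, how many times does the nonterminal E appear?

4

[E [E [E [T [F false]]] || [T [F p]]] || [T [F ( [E [T [F q]]] )]]]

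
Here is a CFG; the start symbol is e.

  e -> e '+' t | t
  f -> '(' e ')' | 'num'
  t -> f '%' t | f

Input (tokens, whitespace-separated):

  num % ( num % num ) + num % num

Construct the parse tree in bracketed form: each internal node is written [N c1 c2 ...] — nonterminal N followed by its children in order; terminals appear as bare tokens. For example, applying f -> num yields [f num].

[e [e [t [f num] % [t [f ( [e [t [f num] % [t [f num]]]] )]]]] + [t [f num] % [t [f num]]]]

e
e + t
t + t
f % t + t
num % t + t
num % f + t
num % ( e ) + t
num % ( t ) + t
num % ( f % t ) + t
num % ( num % t ) + t
num % ( num % f ) + t
num % ( num % num ) + t
num % ( num % num ) + f % t
num % ( num % num ) + num % t
num % ( num % num ) + num % f
num % ( num % num ) + num % num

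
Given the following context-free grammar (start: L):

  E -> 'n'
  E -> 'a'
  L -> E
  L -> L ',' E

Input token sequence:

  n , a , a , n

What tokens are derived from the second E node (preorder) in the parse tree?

[L [L [L [L [E n]] , [E a]] , [E a]] , [E n]]

a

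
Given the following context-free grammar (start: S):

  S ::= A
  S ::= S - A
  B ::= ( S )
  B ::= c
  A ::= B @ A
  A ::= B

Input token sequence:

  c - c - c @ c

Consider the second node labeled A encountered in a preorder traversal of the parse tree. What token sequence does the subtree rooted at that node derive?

[S [S [S [A [B c]]] - [A [B c]]] - [A [B c] @ [A [B c]]]]

c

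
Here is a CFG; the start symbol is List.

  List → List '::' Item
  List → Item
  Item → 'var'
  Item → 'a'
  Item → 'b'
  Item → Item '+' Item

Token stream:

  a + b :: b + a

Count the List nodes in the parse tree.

2

[List [List [Item [Item a] + [Item b]]] :: [Item [Item b] + [Item a]]]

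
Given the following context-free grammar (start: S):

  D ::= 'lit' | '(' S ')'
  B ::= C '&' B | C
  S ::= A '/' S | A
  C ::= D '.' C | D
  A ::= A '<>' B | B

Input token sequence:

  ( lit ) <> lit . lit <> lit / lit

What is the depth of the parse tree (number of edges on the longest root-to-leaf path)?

[S [A [A [A [B [C [D ( [S [A [B [C [D lit]]]]] )]]]] <> [B [C [D lit] . [C [D lit]]]]] <> [B [C [D lit]]]] / [S [A [B [C [D lit]]]]]]

12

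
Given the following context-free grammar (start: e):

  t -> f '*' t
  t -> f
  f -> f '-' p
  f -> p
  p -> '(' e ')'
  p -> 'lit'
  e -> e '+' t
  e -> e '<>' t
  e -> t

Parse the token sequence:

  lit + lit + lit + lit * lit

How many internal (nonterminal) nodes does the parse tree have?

[e [e [e [e [t [f [p lit]]]] + [t [f [p lit]]]] + [t [f [p lit]]]] + [t [f [p lit]] * [t [f [p lit]]]]]

19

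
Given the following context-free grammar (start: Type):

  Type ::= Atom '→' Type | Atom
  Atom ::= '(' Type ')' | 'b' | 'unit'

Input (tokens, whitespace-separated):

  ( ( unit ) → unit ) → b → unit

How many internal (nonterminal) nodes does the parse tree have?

12

[Type [Atom ( [Type [Atom ( [Type [Atom unit]] )] → [Type [Atom unit]]] )] → [Type [Atom b] → [Type [Atom unit]]]]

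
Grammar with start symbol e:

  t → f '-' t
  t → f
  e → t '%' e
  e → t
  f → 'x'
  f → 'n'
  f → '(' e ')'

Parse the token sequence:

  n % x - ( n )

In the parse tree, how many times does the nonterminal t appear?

4

[e [t [f n]] % [e [t [f x] - [t [f ( [e [t [f n]]] )]]]]]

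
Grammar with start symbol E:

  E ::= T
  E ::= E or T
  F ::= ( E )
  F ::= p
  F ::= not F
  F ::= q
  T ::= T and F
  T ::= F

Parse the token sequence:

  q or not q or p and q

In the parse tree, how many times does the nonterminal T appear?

4

[E [E [E [T [F q]]] or [T [F not [F q]]]] or [T [T [F p]] and [F q]]]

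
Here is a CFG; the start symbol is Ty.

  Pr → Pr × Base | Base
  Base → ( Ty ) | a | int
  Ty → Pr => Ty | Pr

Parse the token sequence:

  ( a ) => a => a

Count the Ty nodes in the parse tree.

[Ty [Pr [Base ( [Ty [Pr [Base a]]] )]] => [Ty [Pr [Base a]] => [Ty [Pr [Base a]]]]]

4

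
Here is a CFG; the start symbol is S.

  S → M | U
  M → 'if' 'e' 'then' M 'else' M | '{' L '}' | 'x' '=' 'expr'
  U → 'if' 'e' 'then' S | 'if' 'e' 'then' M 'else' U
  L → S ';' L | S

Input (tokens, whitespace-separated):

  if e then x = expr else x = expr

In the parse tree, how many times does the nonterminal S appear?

[S [M if e then [M x = expr] else [M x = expr]]]

1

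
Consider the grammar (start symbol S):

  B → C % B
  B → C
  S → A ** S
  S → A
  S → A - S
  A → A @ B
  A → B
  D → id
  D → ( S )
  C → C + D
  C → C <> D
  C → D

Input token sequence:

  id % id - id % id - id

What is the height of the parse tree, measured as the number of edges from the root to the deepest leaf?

7

[S [A [B [C [D id]] % [B [C [D id]]]]] - [S [A [B [C [D id]] % [B [C [D id]]]]] - [S [A [B [C [D id]]]]]]]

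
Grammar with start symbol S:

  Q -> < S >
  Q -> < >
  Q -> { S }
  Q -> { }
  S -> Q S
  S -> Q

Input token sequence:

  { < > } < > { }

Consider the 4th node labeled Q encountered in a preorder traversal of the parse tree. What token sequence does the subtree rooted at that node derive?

{ }

[S [Q { [S [Q < >]] }] [S [Q < >] [S [Q { }]]]]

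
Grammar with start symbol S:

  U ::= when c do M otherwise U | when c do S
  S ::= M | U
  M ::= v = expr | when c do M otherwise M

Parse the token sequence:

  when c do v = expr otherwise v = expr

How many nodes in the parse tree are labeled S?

1

[S [M when c do [M v = expr] otherwise [M v = expr]]]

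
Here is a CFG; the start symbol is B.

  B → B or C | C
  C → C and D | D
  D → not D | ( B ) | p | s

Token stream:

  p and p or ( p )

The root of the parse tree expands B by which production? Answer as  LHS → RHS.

B → B or C

[B [B [C [C [D p]] and [D p]]] or [C [D ( [B [C [D p]]] )]]]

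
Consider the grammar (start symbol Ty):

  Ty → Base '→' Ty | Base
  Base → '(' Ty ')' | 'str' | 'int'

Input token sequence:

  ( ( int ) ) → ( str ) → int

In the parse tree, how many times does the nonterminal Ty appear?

6

[Ty [Base ( [Ty [Base ( [Ty [Base int]] )]] )] → [Ty [Base ( [Ty [Base str]] )] → [Ty [Base int]]]]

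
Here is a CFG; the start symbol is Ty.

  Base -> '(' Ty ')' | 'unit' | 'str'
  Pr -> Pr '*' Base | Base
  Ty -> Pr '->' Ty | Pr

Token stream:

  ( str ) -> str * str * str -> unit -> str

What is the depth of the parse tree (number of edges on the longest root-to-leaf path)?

[Ty [Pr [Base ( [Ty [Pr [Base str]]] )]] -> [Ty [Pr [Pr [Pr [Base str]] * [Base str]] * [Base str]] -> [Ty [Pr [Base unit]] -> [Ty [Pr [Base str]]]]]]

6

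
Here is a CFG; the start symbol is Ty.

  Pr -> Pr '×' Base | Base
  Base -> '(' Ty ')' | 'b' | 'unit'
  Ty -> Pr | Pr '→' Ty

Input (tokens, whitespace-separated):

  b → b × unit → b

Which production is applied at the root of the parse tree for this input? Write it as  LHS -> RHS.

Ty -> Pr '→' Ty

[Ty [Pr [Base b]] → [Ty [Pr [Pr [Base b]] × [Base unit]] → [Ty [Pr [Base b]]]]]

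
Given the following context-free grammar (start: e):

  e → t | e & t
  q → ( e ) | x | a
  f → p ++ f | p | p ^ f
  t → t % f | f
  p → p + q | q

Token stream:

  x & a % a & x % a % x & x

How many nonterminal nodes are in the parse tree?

32

[e [e [e [e [t [f [p [q x]]]]] & [t [t [f [p [q a]]]] % [f [p [q a]]]]] & [t [t [t [f [p [q x]]]] % [f [p [q a]]]] % [f [p [q x]]]]] & [t [f [p [q x]]]]]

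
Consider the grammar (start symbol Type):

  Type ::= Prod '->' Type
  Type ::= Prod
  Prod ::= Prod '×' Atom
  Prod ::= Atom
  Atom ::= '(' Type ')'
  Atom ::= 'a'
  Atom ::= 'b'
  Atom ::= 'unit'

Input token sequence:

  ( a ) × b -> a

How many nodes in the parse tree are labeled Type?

3

[Type [Prod [Prod [Atom ( [Type [Prod [Atom a]]] )]] × [Atom b]] -> [Type [Prod [Atom a]]]]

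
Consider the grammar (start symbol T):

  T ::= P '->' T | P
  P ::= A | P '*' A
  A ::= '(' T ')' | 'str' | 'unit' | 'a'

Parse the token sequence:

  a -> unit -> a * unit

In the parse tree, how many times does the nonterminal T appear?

3

[T [P [A a]] -> [T [P [A unit]] -> [T [P [P [A a]] * [A unit]]]]]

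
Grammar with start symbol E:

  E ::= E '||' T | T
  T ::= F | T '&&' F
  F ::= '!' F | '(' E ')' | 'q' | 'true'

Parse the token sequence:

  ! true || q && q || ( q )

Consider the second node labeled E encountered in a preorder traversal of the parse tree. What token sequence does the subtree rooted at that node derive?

[E [E [E [T [F ! [F true]]]] || [T [T [F q]] && [F q]]] || [T [F ( [E [T [F q]]] )]]]

! true || q && q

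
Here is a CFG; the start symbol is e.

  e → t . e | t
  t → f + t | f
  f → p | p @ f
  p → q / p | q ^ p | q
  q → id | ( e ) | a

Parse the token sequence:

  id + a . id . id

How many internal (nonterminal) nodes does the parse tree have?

[e [t [f [p [q id]]] + [t [f [p [q a]]]]] . [e [t [f [p [q id]]]] . [e [t [f [p [q id]]]]]]]

19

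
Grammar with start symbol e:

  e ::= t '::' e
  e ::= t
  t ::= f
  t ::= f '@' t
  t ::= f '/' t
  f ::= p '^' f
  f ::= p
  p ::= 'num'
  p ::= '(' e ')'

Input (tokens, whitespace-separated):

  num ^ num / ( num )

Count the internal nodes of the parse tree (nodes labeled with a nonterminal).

13

[e [t [f [p num] ^ [f [p num]]] / [t [f [p ( [e [t [f [p num]]]] )]]]]]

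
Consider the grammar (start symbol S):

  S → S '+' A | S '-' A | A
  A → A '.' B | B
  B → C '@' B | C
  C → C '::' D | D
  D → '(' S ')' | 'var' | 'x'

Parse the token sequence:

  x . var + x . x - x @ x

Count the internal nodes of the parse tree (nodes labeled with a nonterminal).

[S [S [S [A [A [B [C [D x]]]] . [B [C [D var]]]]] + [A [A [B [C [D x]]]] . [B [C [D x]]]]] - [A [B [C [D x]] @ [B [C [D x]]]]]]

26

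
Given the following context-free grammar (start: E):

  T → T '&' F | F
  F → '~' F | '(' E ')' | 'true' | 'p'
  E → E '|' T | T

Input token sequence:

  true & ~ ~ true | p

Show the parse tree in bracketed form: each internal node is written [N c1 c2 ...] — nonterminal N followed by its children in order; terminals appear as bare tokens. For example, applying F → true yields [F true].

[E [E [T [T [F true]] & [F ~ [F ~ [F true]]]]] | [T [F p]]]

E
E | T
T | T
T & F | T
F & F | T
true & F | T
true & ~ F | T
true & ~ ~ F | T
true & ~ ~ true | T
true & ~ ~ true | F
true & ~ ~ true | p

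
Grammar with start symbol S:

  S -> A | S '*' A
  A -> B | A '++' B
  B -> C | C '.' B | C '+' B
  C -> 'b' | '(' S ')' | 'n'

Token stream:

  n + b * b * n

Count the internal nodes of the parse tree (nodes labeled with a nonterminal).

14

[S [S [S [A [B [C n] + [B [C b]]]]] * [A [B [C b]]]] * [A [B [C n]]]]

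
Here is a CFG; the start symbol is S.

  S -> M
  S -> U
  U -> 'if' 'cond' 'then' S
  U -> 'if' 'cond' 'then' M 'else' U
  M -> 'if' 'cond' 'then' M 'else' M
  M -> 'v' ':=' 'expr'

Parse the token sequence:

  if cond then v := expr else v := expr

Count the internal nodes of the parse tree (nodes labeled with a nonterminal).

4

[S [M if cond then [M v := expr] else [M v := expr]]]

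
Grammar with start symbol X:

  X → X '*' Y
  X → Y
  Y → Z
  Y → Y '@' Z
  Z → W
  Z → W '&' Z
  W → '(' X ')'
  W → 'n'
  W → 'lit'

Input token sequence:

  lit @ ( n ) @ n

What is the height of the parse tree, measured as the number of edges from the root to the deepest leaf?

[X [Y [Y [Y [Z [W lit]]] @ [Z [W ( [X [Y [Z [W n]]]] )]]] @ [Z [W n]]]]

9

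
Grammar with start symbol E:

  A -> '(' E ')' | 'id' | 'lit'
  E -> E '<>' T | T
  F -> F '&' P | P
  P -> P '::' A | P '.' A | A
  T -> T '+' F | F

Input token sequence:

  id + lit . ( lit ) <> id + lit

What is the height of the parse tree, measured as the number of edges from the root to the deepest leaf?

11

[E [E [T [T [F [P [A id]]]] + [F [P [P [A lit]] . [A ( [E [T [F [P [A lit]]]]] )]]]]] <> [T [T [F [P [A id]]]] + [F [P [A lit]]]]]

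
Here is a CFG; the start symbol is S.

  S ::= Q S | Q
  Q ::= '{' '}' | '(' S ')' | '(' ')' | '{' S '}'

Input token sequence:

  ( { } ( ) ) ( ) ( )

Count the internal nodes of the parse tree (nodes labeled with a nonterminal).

[S [Q ( [S [Q { }] [S [Q ( )]]] )] [S [Q ( )] [S [Q ( )]]]]

10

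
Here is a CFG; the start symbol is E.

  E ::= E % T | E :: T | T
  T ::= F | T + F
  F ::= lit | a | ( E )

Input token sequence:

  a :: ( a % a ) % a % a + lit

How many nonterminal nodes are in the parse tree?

[E [E [E [E [T [F a]]] :: [T [F ( [E [E [T [F a]]] % [T [F a]]] )]]] % [T [F a]]] % [T [T [F a]] + [F lit]]]

20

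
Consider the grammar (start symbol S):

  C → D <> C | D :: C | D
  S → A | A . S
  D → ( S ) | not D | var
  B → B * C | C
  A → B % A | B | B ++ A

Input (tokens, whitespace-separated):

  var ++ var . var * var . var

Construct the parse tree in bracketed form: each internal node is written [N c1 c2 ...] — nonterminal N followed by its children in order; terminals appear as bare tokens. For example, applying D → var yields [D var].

S
A . S
B ++ A . S
C ++ A . S
D ++ A . S
var ++ A . S
var ++ B . S
var ++ C . S
var ++ D . S
var ++ var . S
var ++ var . A . S
var ++ var . B . S
var ++ var . B * C . S
var ++ var . C * C . S
var ++ var . D * C . S
var ++ var . var * C . S
var ++ var . var * D . S
var ++ var . var * var . S
var ++ var . var * var . A
var ++ var . var * var . B
var ++ var . var * var . C
var ++ var . var * var . D
var ++ var . var * var . var

[S [A [B [C [D var]]] ++ [A [B [C [D var]]]]] . [S [A [B [B [C [D var]]] * [C [D var]]]] . [S [A [B [C [D var]]]]]]]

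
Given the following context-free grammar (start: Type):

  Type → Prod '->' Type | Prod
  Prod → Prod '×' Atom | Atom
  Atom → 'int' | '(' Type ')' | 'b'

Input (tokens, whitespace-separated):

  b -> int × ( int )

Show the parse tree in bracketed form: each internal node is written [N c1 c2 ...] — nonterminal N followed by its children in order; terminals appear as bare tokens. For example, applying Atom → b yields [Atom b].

[Type [Prod [Atom b]] -> [Type [Prod [Prod [Atom int]] × [Atom ( [Type [Prod [Atom int]]] )]]]]

Type
Prod -> Type
Atom -> Type
b -> Type
b -> Prod
b -> Prod × Atom
b -> Atom × Atom
b -> int × Atom
b -> int × ( Type )
b -> int × ( Prod )
b -> int × ( Atom )
b -> int × ( int )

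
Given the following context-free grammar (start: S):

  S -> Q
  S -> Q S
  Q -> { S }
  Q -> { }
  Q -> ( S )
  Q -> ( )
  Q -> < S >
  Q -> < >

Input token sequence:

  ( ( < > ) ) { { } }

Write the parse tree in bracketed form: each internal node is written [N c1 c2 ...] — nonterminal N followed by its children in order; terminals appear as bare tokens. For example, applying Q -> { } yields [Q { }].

S
Q S
( S ) S
( Q ) S
( ( S ) ) S
( ( Q ) ) S
( ( < > ) ) S
( ( < > ) ) Q
( ( < > ) ) { S }
( ( < > ) ) { Q }
( ( < > ) ) { { } }

[S [Q ( [S [Q ( [S [Q < >]] )]] )] [S [Q { [S [Q { }]] }]]]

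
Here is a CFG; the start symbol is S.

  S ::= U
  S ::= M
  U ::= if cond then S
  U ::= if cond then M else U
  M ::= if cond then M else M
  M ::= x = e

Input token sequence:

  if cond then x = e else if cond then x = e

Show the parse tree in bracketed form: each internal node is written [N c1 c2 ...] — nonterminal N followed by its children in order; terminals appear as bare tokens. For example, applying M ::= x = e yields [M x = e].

S
U
if cond then M else U
if cond then x = e else U
if cond then x = e else if cond then S
if cond then x = e else if cond then M
if cond then x = e else if cond then x = e

[S [U if cond then [M x = e] else [U if cond then [S [M x = e]]]]]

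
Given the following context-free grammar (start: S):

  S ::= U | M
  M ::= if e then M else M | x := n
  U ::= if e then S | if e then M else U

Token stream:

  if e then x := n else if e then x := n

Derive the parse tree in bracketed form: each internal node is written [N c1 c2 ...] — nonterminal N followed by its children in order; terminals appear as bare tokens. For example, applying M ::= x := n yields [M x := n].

[S [U if e then [M x := n] else [U if e then [S [M x := n]]]]]

S
U
if e then M else U
if e then x := n else U
if e then x := n else if e then S
if e then x := n else if e then M
if e then x := n else if e then x := n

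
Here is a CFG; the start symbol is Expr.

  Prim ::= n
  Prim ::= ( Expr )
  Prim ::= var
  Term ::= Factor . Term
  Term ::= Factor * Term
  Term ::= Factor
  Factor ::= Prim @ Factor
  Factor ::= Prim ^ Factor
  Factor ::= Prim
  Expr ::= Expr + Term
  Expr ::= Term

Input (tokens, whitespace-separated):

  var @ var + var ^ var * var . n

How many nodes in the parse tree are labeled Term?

4

[Expr [Expr [Term [Factor [Prim var] @ [Factor [Prim var]]]]] + [Term [Factor [Prim var] ^ [Factor [Prim var]]] * [Term [Factor [Prim var]] . [Term [Factor [Prim n]]]]]]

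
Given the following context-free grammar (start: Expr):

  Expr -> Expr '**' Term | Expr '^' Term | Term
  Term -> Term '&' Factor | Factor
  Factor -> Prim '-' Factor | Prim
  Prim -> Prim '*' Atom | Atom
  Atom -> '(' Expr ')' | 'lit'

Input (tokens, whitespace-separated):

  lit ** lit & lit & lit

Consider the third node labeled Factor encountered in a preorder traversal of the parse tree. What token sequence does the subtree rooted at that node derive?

lit

[Expr [Expr [Term [Factor [Prim [Atom lit]]]]] ** [Term [Term [Term [Factor [Prim [Atom lit]]]] & [Factor [Prim [Atom lit]]]] & [Factor [Prim [Atom lit]]]]]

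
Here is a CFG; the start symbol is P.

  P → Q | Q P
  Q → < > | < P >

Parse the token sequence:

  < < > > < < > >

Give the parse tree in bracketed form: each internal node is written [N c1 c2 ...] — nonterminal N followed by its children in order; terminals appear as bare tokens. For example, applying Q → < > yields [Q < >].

[P [Q < [P [Q < >]] >] [P [Q < [P [Q < >]] >]]]

P
Q P
< P > P
< Q > P
< < > > P
< < > > Q
< < > > < P >
< < > > < Q >
< < > > < < > >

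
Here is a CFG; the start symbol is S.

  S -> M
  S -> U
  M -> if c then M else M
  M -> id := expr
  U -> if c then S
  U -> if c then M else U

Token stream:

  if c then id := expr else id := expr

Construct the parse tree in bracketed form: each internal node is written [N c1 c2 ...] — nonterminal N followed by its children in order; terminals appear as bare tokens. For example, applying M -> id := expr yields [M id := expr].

[S [M if c then [M id := expr] else [M id := expr]]]

S
M
if c then M else M
if c then id := expr else M
if c then id := expr else id := expr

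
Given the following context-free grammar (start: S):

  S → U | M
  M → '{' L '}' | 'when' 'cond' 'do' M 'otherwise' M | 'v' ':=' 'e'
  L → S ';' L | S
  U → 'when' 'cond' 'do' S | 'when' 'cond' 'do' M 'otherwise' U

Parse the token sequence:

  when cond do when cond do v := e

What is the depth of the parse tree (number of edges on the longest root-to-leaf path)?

6

[S [U when cond do [S [U when cond do [S [M v := e]]]]]]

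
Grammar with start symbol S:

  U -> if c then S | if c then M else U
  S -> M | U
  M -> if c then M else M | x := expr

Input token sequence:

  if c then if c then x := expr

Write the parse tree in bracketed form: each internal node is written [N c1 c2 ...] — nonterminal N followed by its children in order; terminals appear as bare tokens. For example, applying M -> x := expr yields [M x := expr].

S
U
if c then S
if c then U
if c then if c then S
if c then if c then M
if c then if c then x := expr

[S [U if c then [S [U if c then [S [M x := expr]]]]]]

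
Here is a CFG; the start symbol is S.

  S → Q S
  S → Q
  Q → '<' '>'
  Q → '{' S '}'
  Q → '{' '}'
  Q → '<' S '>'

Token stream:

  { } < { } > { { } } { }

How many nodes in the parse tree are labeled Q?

6

[S [Q { }] [S [Q < [S [Q { }]] >] [S [Q { [S [Q { }]] }] [S [Q { }]]]]]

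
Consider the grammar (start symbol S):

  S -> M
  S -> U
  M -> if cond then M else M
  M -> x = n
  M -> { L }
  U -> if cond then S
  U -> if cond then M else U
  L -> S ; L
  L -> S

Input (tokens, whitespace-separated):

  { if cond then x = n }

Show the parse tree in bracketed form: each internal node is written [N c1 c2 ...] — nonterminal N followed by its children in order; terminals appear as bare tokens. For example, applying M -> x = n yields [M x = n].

[S [M { [L [S [U if cond then [S [M x = n]]]]] }]]

S
M
{ L }
{ S }
{ U }
{ if cond then S }
{ if cond then M }
{ if cond then x = n }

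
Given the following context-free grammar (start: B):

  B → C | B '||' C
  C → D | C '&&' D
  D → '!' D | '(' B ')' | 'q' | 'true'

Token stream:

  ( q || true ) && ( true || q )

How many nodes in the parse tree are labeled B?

[B [C [C [D ( [B [B [C [D q]]] || [C [D true]]] )]] && [D ( [B [B [C [D true]]] || [C [D q]]] )]]]

5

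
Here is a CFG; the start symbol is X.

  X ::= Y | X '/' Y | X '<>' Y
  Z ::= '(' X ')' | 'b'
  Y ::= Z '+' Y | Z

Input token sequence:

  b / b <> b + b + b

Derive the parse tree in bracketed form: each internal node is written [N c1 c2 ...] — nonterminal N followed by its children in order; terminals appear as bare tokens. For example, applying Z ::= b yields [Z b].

[X [X [X [Y [Z b]]] / [Y [Z b]]] <> [Y [Z b] + [Y [Z b] + [Y [Z b]]]]]

X
X <> Y
X / Y <> Y
Y / Y <> Y
Z / Y <> Y
b / Y <> Y
b / Z <> Y
b / b <> Y
b / b <> Z + Y
b / b <> b + Y
b / b <> b + Z + Y
b / b <> b + b + Y
b / b <> b + b + Z
b / b <> b + b + b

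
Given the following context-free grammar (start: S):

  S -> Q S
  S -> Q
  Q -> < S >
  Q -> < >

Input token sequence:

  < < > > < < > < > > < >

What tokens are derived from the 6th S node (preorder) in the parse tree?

[S [Q < [S [Q < >]] >] [S [Q < [S [Q < >] [S [Q < >]]] >] [S [Q < >]]]]

< >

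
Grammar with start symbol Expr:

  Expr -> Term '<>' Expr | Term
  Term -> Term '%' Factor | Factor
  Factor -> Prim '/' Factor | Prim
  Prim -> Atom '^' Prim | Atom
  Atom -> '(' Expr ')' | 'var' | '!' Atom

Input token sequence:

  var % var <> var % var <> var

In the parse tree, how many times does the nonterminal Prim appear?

5

[Expr [Term [Term [Factor [Prim [Atom var]]]] % [Factor [Prim [Atom var]]]] <> [Expr [Term [Term [Factor [Prim [Atom var]]]] % [Factor [Prim [Atom var]]]] <> [Expr [Term [Factor [Prim [Atom var]]]]]]]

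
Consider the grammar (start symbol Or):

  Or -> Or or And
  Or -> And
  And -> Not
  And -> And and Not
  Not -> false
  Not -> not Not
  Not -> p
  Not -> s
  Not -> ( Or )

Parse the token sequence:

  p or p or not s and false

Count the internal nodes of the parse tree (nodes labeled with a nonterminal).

12

[Or [Or [Or [And [Not p]]] or [And [Not p]]] or [And [And [Not not [Not s]]] and [Not false]]]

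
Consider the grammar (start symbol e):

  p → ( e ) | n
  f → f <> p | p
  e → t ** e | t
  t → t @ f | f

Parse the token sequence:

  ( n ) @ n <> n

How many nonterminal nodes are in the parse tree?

[e [t [t [f [p ( [e [t [f [p n]]]] )]]] @ [f [f [p n]] <> [p n]]]]

13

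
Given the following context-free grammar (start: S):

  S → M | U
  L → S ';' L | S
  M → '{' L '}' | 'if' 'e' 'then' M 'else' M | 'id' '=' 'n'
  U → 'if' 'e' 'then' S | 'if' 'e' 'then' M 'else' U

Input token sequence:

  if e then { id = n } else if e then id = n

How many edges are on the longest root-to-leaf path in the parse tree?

6

[S [U if e then [M { [L [S [M id = n]]] }] else [U if e then [S [M id = n]]]]]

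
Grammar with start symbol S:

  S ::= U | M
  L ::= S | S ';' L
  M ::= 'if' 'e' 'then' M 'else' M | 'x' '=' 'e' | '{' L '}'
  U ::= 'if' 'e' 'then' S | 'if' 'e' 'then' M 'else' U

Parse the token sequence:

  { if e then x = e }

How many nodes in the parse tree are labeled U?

[S [M { [L [S [U if e then [S [M x = e]]]]] }]]

1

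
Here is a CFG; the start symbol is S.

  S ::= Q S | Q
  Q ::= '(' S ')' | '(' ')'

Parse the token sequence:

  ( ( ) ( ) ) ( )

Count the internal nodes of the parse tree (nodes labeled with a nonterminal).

[S [Q ( [S [Q ( )] [S [Q ( )]]] )] [S [Q ( )]]]

8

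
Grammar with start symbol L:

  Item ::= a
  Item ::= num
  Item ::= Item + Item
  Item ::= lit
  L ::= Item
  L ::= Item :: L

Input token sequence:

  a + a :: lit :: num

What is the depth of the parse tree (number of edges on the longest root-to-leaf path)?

4

[L [Item [Item a] + [Item a]] :: [L [Item lit] :: [L [Item num]]]]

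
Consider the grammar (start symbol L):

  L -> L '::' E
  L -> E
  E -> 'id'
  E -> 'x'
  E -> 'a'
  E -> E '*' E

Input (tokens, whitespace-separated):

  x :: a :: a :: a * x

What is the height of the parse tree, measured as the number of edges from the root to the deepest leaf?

[L [L [L [L [E x]] :: [E a]] :: [E a]] :: [E [E a] * [E x]]]

5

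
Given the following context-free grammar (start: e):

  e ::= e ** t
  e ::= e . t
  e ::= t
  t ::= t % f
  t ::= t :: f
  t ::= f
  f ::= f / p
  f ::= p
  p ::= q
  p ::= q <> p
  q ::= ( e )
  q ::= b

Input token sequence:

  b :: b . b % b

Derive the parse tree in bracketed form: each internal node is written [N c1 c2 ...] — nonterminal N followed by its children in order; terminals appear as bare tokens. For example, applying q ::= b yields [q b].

[e [e [t [t [f [p [q b]]]] :: [f [p [q b]]]]] . [t [t [f [p [q b]]]] % [f [p [q b]]]]]

e
e . t
t . t
t :: f . t
f :: f . t
p :: f . t
q :: f . t
b :: f . t
b :: p . t
b :: q . t
b :: b . t
b :: b . t % f
b :: b . f % f
b :: b . p % f
b :: b . q % f
b :: b . b % f
b :: b . b % p
b :: b . b % q
b :: b . b % b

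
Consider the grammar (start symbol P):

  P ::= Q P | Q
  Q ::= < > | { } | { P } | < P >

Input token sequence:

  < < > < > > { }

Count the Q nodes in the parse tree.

4

[P [Q < [P [Q < >] [P [Q < >]]] >] [P [Q { }]]]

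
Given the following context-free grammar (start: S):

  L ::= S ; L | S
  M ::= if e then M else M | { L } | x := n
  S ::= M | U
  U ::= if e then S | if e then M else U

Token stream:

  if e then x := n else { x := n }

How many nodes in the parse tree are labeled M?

4

[S [M if e then [M x := n] else [M { [L [S [M x := n]]] }]]]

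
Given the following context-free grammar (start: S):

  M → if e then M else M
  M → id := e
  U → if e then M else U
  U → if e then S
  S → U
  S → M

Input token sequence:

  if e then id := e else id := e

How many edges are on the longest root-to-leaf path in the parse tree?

3

[S [M if e then [M id := e] else [M id := e]]]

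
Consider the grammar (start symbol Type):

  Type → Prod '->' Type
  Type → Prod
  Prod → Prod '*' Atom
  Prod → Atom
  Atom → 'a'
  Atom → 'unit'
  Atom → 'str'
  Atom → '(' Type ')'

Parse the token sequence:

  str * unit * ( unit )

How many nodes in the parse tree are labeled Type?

2

[Type [Prod [Prod [Prod [Atom str]] * [Atom unit]] * [Atom ( [Type [Prod [Atom unit]]] )]]]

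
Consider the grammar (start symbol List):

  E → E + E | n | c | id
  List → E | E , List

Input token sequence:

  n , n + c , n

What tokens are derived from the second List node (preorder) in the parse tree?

[List [E n] , [List [E [E n] + [E c]] , [List [E n]]]]

n + c , n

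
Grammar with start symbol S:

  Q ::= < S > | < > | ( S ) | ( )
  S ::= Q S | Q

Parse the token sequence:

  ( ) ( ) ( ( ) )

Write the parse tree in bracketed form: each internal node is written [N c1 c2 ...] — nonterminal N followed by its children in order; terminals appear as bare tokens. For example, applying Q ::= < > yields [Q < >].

S
Q S
( ) S
( ) Q S
( ) ( ) S
( ) ( ) Q
( ) ( ) ( S )
( ) ( ) ( Q )
( ) ( ) ( ( ) )

[S [Q ( )] [S [Q ( )] [S [Q ( [S [Q ( )]] )]]]]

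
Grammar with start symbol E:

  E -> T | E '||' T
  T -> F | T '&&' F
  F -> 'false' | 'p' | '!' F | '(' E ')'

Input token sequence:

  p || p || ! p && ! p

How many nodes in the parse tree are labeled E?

[E [E [E [T [F p]]] || [T [F p]]] || [T [T [F ! [F p]]] && [F ! [F p]]]]

3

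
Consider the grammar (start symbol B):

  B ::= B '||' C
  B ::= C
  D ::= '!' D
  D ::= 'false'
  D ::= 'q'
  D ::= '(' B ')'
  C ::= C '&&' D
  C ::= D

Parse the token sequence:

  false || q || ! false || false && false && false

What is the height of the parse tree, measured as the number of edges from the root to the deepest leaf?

[B [B [B [B [C [D false]]] || [C [D q]]] || [C [D ! [D false]]]] || [C [C [C [D false]] && [D false]] && [D false]]]

6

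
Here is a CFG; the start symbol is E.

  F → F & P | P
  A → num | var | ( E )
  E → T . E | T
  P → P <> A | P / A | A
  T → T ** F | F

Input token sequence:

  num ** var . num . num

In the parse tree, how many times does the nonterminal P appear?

4

[E [T [T [F [P [A num]]]] ** [F [P [A var]]]] . [E [T [F [P [A num]]]] . [E [T [F [P [A num]]]]]]]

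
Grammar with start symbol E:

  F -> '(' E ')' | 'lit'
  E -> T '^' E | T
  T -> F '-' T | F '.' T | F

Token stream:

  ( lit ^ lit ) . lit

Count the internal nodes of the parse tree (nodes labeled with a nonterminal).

[E [T [F ( [E [T [F lit]] ^ [E [T [F lit]]]] )] . [T [F lit]]]]

11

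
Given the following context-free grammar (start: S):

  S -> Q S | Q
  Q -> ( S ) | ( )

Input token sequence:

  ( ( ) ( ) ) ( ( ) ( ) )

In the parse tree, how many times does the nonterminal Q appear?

[S [Q ( [S [Q ( )] [S [Q ( )]]] )] [S [Q ( [S [Q ( )] [S [Q ( )]]] )]]]

6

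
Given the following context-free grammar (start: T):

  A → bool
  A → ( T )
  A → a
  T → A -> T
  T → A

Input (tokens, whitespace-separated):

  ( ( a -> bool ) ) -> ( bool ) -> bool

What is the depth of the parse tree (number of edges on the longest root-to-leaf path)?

[T [A ( [T [A ( [T [A a] -> [T [A bool]]] )]] )] -> [T [A ( [T [A bool]] )] -> [T [A bool]]]]

7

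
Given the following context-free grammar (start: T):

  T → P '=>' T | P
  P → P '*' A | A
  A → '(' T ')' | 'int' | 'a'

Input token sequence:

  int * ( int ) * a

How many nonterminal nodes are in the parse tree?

10

[T [P [P [P [A int]] * [A ( [T [P [A int]]] )]] * [A a]]]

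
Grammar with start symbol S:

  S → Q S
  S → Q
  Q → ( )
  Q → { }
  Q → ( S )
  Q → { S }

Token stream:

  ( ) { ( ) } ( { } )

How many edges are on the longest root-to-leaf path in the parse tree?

6

[S [Q ( )] [S [Q { [S [Q ( )]] }] [S [Q ( [S [Q { }]] )]]]]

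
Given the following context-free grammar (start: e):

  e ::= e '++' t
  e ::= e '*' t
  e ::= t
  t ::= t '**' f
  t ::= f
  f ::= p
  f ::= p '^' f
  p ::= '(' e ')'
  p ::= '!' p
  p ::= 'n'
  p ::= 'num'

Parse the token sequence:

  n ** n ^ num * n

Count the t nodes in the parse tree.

[e [e [t [t [f [p n]]] ** [f [p n] ^ [f [p num]]]]] * [t [f [p n]]]]

3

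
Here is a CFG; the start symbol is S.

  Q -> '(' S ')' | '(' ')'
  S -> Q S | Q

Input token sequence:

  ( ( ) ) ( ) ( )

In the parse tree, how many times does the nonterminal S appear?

4

[S [Q ( [S [Q ( )]] )] [S [Q ( )] [S [Q ( )]]]]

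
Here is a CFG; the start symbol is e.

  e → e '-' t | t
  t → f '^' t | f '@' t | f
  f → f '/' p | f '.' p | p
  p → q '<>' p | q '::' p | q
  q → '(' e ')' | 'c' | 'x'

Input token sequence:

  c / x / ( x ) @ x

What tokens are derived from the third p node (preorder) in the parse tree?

( x )

[e [t [f [f [f [p [q c]]] / [p [q x]]] / [p [q ( [e [t [f [p [q x]]]]] )]]] @ [t [f [p [q x]]]]]]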